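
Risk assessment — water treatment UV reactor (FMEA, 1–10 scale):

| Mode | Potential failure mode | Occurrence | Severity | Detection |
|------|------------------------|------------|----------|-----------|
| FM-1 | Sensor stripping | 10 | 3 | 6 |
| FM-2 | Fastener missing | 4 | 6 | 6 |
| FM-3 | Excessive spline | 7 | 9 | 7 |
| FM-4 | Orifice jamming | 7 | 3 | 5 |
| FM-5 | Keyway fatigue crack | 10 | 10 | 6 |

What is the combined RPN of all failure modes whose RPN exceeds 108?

1365

RPN = Severity × Occurrence × Detection:
  FM-1: 3 × 10 × 6 = 180
  FM-2: 6 × 4 × 6 = 144
  FM-3: 9 × 7 × 7 = 441
  FM-4: 3 × 7 × 5 = 105
  FM-5: 10 × 10 × 6 = 600
RPN > 108: FM-1 (180), FM-2 (144), FM-3 (441), FM-5 (600).
Sum: 180 + 144 + 441 + 600 = 1365.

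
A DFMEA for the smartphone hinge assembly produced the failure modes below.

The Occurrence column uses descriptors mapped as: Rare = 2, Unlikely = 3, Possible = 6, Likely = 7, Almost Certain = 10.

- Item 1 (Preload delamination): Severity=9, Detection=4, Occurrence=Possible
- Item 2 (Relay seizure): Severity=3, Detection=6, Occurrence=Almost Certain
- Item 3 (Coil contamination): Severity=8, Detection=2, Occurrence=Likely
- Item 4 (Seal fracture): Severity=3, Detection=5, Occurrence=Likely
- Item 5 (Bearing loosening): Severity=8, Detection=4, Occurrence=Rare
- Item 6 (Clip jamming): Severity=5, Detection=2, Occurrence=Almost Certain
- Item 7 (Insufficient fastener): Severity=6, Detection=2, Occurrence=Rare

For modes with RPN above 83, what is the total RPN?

713

RPN = Severity × Occurrence × Detection:
  Item 1: 9 × 6 × 4 = 216
  Item 2: 3 × 10 × 6 = 180
  Item 3: 8 × 7 × 2 = 112
  Item 4: 3 × 7 × 5 = 105
  Item 5: 8 × 2 × 4 = 64
  Item 6: 5 × 10 × 2 = 100
  Item 7: 6 × 2 × 2 = 24
RPN > 83: Item 1 (216), Item 2 (180), Item 3 (112), Item 4 (105), Item 6 (100).
Sum: 216 + 180 + 112 + 105 + 100 = 713.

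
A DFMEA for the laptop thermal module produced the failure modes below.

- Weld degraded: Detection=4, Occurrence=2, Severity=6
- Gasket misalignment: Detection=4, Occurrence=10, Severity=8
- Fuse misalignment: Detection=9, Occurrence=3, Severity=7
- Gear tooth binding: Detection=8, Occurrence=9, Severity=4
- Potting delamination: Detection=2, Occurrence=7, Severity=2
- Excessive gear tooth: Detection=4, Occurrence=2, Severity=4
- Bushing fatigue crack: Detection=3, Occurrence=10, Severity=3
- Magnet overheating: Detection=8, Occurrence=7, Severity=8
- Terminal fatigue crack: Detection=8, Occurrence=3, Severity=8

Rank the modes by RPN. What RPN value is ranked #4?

192

RPN = Severity × Occurrence × Detection:
  Weld degraded: 6 × 2 × 4 = 48
  Gasket misalignment: 8 × 10 × 4 = 320
  Fuse misalignment: 7 × 3 × 9 = 189
  Gear tooth binding: 4 × 9 × 8 = 288
  Potting delamination: 2 × 7 × 2 = 28
  Excessive gear tooth: 4 × 2 × 4 = 32
  Bushing fatigue crack: 3 × 10 × 3 = 90
  Magnet overheating: 8 × 7 × 8 = 448
  Terminal fatigue crack: 8 × 3 × 8 = 192
Sorted descending: 448, 320, 288, 192, 189, 90, 48, 32, 28.
The fourth-highest RPN is 192 (Terminal fatigue crack).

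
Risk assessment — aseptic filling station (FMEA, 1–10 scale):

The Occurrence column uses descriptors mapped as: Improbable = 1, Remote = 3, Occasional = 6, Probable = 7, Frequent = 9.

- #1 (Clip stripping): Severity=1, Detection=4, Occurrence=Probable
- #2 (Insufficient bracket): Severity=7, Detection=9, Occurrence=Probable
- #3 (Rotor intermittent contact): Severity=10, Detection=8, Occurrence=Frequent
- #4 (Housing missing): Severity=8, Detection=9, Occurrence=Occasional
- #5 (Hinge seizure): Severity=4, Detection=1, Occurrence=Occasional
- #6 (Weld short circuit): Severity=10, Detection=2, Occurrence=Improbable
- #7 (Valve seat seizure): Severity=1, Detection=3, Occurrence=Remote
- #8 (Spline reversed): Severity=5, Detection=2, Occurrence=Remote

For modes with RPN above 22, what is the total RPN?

1675

RPN = Severity × Occurrence × Detection:
  #1: 1 × 7 × 4 = 28
  #2: 7 × 7 × 9 = 441
  #3: 10 × 9 × 8 = 720
  #4: 8 × 6 × 9 = 432
  #5: 4 × 6 × 1 = 24
  #6: 10 × 1 × 2 = 20
  #7: 1 × 3 × 3 = 9
  #8: 5 × 3 × 2 = 30
RPN > 22: #1 (28), #2 (441), #3 (720), #4 (432), #5 (24), #8 (30).
Sum: 28 + 441 + 720 + 432 + 24 + 30 = 1675.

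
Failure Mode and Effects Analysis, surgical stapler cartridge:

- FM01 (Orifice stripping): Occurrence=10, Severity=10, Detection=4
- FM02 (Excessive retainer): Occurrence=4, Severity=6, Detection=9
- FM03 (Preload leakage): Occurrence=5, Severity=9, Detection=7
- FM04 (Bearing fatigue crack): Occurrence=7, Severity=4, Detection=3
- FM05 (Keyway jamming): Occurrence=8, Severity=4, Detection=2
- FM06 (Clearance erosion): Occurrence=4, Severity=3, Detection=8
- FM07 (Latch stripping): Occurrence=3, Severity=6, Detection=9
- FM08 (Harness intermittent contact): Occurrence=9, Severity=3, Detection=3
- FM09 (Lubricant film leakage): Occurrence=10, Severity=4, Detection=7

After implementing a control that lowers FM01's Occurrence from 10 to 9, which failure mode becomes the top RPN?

FM01

RPN = Severity × Occurrence × Detection:
  FM01: 10 × 10 × 4 = 400
  FM02: 6 × 4 × 9 = 216
  FM03: 9 × 5 × 7 = 315
  FM04: 4 × 7 × 3 = 84
  FM05: 4 × 8 × 2 = 64
  FM06: 3 × 4 × 8 = 96
  FM07: 6 × 3 × 9 = 162
  FM08: 3 × 9 × 3 = 81
  FM09: 4 × 10 × 7 = 280
After action: FM01 → 10 × 9 × 4 = 360.
Revised RPNs: FM01=360, FM03=315, FM09=280, FM02=216, FM07=162, FM06=96, FM04=84, FM08=81, FM05=64.
Highest is now FM01 (360).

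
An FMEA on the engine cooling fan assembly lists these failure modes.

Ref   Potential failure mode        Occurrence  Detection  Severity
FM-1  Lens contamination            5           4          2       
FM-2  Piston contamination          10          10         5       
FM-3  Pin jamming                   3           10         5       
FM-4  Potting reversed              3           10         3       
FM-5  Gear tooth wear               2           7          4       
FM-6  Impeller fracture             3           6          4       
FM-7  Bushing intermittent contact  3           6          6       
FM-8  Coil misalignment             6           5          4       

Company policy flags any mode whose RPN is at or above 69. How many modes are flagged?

6

RPN = Severity × Occurrence × Detection:
  FM-1: 2 × 5 × 4 = 40
  FM-2: 5 × 10 × 10 = 500
  FM-3: 5 × 3 × 10 = 150
  FM-4: 3 × 3 × 10 = 90
  FM-5: 4 × 2 × 7 = 56
  FM-6: 4 × 3 × 6 = 72
  FM-7: 6 × 3 × 6 = 108
  FM-8: 4 × 6 × 5 = 120
Modes with RPN ≥ 69: FM-2 (500), FM-3 (150), FM-4 (90), FM-6 (72), FM-7 (108), FM-8 (120) → 6.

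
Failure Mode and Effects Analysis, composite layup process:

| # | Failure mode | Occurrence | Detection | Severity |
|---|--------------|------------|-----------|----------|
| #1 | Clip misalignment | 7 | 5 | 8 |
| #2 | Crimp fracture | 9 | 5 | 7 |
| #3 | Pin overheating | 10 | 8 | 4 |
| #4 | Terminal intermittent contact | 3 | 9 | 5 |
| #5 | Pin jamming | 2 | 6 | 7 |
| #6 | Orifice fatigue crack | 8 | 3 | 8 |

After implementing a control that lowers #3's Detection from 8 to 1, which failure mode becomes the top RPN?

RPN = Severity × Occurrence × Detection:
  #1: 8 × 7 × 5 = 280
  #2: 7 × 9 × 5 = 315
  #3: 4 × 10 × 8 = 320
  #4: 5 × 3 × 9 = 135
  #5: 7 × 2 × 6 = 84
  #6: 8 × 8 × 3 = 192
After action: #3 → 4 × 10 × 1 = 40.
Revised RPNs: #2=315, #1=280, #6=192, #4=135, #5=84, #3=40.
Highest is now #2 (315).

#2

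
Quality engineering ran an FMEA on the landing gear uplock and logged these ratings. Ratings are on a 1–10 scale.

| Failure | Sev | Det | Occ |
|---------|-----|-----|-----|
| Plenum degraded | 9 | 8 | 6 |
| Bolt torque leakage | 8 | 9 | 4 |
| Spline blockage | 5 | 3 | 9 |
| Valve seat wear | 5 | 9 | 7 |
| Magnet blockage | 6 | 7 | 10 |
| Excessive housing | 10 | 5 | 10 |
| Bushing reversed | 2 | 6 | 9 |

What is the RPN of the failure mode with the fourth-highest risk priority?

315

RPN = Severity × Occurrence × Detection:
  Plenum degraded: 9 × 6 × 8 = 432
  Bolt torque leakage: 8 × 4 × 9 = 288
  Spline blockage: 5 × 9 × 3 = 135
  Valve seat wear: 5 × 7 × 9 = 315
  Magnet blockage: 6 × 10 × 7 = 420
  Excessive housing: 10 × 10 × 5 = 500
  Bushing reversed: 2 × 9 × 6 = 108
Sorted descending: 500, 432, 420, 315, 288, 135, 108.
The fourth-highest RPN is 315 (Valve seat wear).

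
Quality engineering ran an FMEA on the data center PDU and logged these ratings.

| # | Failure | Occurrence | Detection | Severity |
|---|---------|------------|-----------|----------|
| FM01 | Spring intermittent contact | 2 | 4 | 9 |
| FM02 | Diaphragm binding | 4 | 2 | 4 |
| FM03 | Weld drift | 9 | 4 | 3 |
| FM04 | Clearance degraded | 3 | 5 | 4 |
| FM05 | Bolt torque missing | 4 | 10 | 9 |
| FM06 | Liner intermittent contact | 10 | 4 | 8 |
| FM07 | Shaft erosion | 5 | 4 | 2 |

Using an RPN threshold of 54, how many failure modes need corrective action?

5

RPN = Severity × Occurrence × Detection:
  FM01: 9 × 2 × 4 = 72
  FM02: 4 × 4 × 2 = 32
  FM03: 3 × 9 × 4 = 108
  FM04: 4 × 3 × 5 = 60
  FM05: 9 × 4 × 10 = 360
  FM06: 8 × 10 × 4 = 320
  FM07: 2 × 5 × 4 = 40
Modes with RPN ≥ 54: FM01 (72), FM03 (108), FM04 (60), FM05 (360), FM06 (320) → 5.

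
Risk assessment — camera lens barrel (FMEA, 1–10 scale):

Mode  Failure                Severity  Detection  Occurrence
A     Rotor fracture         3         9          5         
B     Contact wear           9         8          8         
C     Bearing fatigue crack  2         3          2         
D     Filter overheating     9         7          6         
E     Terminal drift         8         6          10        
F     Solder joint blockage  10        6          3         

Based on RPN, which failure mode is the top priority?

B

RPN = Severity × Occurrence × Detection:
  A: 3 × 5 × 9 = 135
  B: 9 × 8 × 8 = 576
  C: 2 × 2 × 3 = 12
  D: 9 × 6 × 7 = 378
  E: 8 × 10 × 6 = 480
  F: 10 × 3 × 6 = 180
Highest RPN is 576 → B.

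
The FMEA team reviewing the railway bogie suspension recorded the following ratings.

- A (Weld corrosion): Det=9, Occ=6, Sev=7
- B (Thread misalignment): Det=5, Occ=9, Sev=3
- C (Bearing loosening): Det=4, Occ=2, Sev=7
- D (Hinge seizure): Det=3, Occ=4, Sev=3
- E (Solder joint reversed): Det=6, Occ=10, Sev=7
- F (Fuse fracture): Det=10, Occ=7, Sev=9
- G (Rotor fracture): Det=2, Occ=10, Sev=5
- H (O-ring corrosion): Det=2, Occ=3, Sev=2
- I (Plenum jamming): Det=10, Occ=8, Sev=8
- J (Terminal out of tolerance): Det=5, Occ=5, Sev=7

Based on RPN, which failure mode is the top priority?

RPN = Severity × Occurrence × Detection:
  A: 7 × 6 × 9 = 378
  B: 3 × 9 × 5 = 135
  C: 7 × 2 × 4 = 56
  D: 3 × 4 × 3 = 36
  E: 7 × 10 × 6 = 420
  F: 9 × 7 × 10 = 630
  G: 5 × 10 × 2 = 100
  H: 2 × 3 × 2 = 12
  I: 8 × 8 × 10 = 640
  J: 7 × 5 × 5 = 175
Highest RPN is 640 → I.

I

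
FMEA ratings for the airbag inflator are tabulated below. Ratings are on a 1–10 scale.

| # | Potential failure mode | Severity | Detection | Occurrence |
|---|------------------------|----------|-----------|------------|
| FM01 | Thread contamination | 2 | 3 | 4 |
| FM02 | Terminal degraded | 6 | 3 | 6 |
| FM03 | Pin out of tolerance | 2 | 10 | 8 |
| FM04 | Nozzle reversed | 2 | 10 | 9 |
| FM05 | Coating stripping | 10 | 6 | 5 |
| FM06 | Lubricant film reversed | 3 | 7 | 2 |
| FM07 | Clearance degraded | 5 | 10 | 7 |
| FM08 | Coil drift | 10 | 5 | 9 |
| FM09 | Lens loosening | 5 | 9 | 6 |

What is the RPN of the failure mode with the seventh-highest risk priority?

RPN = Severity × Occurrence × Detection:
  FM01: 2 × 4 × 3 = 24
  FM02: 6 × 6 × 3 = 108
  FM03: 2 × 8 × 10 = 160
  FM04: 2 × 9 × 10 = 180
  FM05: 10 × 5 × 6 = 300
  FM06: 3 × 2 × 7 = 42
  FM07: 5 × 7 × 10 = 350
  FM08: 10 × 9 × 5 = 450
  FM09: 5 × 6 × 9 = 270
Sorted descending: 450, 350, 300, 270, 180, 160, 108, 42, 24.
The seventh-highest RPN is 108 (FM02).

108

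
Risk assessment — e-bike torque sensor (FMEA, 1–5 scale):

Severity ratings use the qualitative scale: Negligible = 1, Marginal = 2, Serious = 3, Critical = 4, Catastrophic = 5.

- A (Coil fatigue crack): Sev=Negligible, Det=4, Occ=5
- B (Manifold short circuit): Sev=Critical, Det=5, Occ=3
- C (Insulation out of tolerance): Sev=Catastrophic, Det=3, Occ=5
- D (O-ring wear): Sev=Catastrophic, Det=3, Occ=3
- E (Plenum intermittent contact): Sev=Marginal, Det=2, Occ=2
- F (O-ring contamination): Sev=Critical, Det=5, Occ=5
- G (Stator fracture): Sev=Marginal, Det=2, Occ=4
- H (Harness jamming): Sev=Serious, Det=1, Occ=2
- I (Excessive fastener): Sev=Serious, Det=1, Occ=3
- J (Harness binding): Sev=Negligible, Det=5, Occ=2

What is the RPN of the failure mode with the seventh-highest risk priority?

10

RPN = Severity × Occurrence × Detection:
  A: 1 × 5 × 4 = 20
  B: 4 × 3 × 5 = 60
  C: 5 × 5 × 3 = 75
  D: 5 × 3 × 3 = 45
  E: 2 × 2 × 2 = 8
  F: 4 × 5 × 5 = 100
  G: 2 × 4 × 2 = 16
  H: 3 × 2 × 1 = 6
  I: 3 × 3 × 1 = 9
  J: 1 × 2 × 5 = 10
Sorted descending: 100, 75, 60, 45, 20, 16, 10, 9, 8, 6.
The seventh-highest RPN is 10 (J).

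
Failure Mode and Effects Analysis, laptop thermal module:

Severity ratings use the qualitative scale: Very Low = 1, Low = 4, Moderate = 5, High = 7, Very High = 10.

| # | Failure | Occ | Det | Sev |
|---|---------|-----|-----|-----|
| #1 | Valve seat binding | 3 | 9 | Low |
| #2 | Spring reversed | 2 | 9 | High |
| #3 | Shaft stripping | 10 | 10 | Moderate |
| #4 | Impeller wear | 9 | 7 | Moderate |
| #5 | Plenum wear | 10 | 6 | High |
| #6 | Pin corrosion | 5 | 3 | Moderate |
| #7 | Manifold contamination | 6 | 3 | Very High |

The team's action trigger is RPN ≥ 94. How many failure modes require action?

6

RPN = Severity × Occurrence × Detection:
  #1: 4 × 3 × 9 = 108
  #2: 7 × 2 × 9 = 126
  #3: 5 × 10 × 10 = 500
  #4: 5 × 9 × 7 = 315
  #5: 7 × 10 × 6 = 420
  #6: 5 × 5 × 3 = 75
  #7: 10 × 6 × 3 = 180
Modes with RPN ≥ 94: #1 (108), #2 (126), #3 (500), #4 (315), #5 (420), #7 (180) → 6.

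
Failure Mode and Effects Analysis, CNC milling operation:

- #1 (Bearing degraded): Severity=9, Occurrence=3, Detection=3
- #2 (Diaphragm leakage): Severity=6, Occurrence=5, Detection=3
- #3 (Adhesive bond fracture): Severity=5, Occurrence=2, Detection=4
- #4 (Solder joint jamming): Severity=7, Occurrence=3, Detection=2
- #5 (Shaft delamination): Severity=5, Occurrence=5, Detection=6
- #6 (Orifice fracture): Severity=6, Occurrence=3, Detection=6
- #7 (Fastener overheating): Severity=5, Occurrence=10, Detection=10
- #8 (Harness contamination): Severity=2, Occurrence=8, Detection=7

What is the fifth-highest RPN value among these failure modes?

90

RPN = Severity × Occurrence × Detection:
  #1: 9 × 3 × 3 = 81
  #2: 6 × 5 × 3 = 90
  #3: 5 × 2 × 4 = 40
  #4: 7 × 3 × 2 = 42
  #5: 5 × 5 × 6 = 150
  #6: 6 × 3 × 6 = 108
  #7: 5 × 10 × 10 = 500
  #8: 2 × 8 × 7 = 112
Sorted descending: 500, 150, 112, 108, 90, 81, 42, 40.
The fifth-highest RPN is 90 (#2).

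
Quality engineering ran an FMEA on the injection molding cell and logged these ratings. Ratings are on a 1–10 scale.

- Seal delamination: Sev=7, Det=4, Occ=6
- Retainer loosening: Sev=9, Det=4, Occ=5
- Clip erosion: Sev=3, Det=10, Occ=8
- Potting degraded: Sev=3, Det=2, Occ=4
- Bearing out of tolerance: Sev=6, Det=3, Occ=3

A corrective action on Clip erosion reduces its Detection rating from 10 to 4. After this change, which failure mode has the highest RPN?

Retainer loosening

RPN = Severity × Occurrence × Detection:
  Seal delamination: 7 × 6 × 4 = 168
  Retainer loosening: 9 × 5 × 4 = 180
  Clip erosion: 3 × 8 × 10 = 240
  Potting degraded: 3 × 4 × 2 = 24
  Bearing out of tolerance: 6 × 3 × 3 = 54
After action: Clip erosion → 3 × 8 × 4 = 96.
Revised RPNs: Retainer loosening=180, Seal delamination=168, Clip erosion=96, Bearing out of tolerance=54, Potting degraded=24.
Highest is now Retainer loosening (180).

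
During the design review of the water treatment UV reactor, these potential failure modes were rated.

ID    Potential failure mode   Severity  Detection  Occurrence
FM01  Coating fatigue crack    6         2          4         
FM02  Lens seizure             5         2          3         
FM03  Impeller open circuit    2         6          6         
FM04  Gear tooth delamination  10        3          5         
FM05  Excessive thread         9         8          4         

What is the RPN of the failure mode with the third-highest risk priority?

72

RPN = Severity × Occurrence × Detection:
  FM01: 6 × 4 × 2 = 48
  FM02: 5 × 3 × 2 = 30
  FM03: 2 × 6 × 6 = 72
  FM04: 10 × 5 × 3 = 150
  FM05: 9 × 4 × 8 = 288
Sorted descending: 288, 150, 72, 48, 30.
The third-highest RPN is 72 (FM03).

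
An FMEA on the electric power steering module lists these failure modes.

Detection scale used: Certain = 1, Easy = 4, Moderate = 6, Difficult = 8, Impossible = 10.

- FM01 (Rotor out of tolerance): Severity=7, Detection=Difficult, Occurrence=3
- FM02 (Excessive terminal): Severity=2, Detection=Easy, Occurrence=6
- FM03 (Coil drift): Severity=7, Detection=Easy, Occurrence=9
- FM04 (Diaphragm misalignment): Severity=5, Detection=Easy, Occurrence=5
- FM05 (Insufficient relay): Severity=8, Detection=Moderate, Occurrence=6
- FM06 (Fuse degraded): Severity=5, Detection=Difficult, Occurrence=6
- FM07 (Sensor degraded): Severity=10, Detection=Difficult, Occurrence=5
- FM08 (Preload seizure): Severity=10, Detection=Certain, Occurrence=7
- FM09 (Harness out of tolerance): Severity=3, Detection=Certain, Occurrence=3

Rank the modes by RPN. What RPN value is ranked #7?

70

RPN = Severity × Occurrence × Detection:
  FM01: 7 × 3 × 8 = 168
  FM02: 2 × 6 × 4 = 48
  FM03: 7 × 9 × 4 = 252
  FM04: 5 × 5 × 4 = 100
  FM05: 8 × 6 × 6 = 288
  FM06: 5 × 6 × 8 = 240
  FM07: 10 × 5 × 8 = 400
  FM08: 10 × 7 × 1 = 70
  FM09: 3 × 3 × 1 = 9
Sorted descending: 400, 288, 252, 240, 168, 100, 70, 48, 9.
The seventh-highest RPN is 70 (FM08).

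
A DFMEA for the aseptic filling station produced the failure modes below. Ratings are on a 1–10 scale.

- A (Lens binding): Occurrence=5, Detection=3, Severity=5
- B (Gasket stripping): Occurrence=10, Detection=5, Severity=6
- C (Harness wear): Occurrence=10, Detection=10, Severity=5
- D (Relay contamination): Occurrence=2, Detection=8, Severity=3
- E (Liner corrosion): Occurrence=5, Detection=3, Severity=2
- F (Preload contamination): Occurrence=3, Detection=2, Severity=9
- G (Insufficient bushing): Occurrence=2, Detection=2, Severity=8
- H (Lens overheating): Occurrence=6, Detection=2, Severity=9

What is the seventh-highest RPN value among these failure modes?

32

RPN = Severity × Occurrence × Detection:
  A: 5 × 5 × 3 = 75
  B: 6 × 10 × 5 = 300
  C: 5 × 10 × 10 = 500
  D: 3 × 2 × 8 = 48
  E: 2 × 5 × 3 = 30
  F: 9 × 3 × 2 = 54
  G: 8 × 2 × 2 = 32
  H: 9 × 6 × 2 = 108
Sorted descending: 500, 300, 108, 75, 54, 48, 32, 30.
The seventh-highest RPN is 32 (G).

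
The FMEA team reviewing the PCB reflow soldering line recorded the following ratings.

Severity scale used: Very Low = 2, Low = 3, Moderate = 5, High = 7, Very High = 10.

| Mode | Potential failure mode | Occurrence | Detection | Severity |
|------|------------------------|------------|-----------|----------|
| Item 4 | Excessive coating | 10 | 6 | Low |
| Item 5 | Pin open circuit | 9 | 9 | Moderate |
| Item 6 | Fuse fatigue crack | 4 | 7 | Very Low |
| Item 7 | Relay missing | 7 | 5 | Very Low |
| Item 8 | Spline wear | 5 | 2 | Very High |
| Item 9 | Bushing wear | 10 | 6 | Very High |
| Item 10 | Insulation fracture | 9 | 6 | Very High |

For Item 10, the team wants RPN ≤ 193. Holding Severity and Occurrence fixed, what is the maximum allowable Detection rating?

Item 10: S=10, O=9, D=6 → current RPN = 540.
Fixed product = 90. Need 90 × D ≤ 193, so D ≤ 193/90 = 2.14.
Maximum integer Detection rating = 2 (gives RPN 180; D=3 would give 270 > 193).

2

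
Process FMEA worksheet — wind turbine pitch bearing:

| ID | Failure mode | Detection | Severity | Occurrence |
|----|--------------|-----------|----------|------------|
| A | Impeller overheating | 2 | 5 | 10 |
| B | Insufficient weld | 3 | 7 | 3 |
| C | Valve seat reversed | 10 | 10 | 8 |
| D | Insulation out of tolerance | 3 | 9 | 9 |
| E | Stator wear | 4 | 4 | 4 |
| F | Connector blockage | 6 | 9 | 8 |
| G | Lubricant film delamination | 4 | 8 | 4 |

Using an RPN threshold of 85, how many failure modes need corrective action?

RPN = Severity × Occurrence × Detection:
  A: 5 × 10 × 2 = 100
  B: 7 × 3 × 3 = 63
  C: 10 × 8 × 10 = 800
  D: 9 × 9 × 3 = 243
  E: 4 × 4 × 4 = 64
  F: 9 × 8 × 6 = 432
  G: 8 × 4 × 4 = 128
Modes with RPN ≥ 85: A (100), C (800), D (243), F (432), G (128) → 5.

5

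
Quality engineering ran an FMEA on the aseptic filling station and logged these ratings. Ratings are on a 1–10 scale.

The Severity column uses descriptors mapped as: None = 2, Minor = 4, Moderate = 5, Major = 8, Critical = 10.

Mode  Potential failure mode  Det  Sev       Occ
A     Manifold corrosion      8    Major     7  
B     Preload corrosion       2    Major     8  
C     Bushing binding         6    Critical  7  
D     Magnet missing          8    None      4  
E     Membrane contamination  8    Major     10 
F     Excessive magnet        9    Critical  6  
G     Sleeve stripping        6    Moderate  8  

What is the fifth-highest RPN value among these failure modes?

RPN = Severity × Occurrence × Detection:
  A: 8 × 7 × 8 = 448
  B: 8 × 8 × 2 = 128
  C: 10 × 7 × 6 = 420
  D: 2 × 4 × 8 = 64
  E: 8 × 10 × 8 = 640
  F: 10 × 6 × 9 = 540
  G: 5 × 8 × 6 = 240
Sorted descending: 640, 540, 448, 420, 240, 128, 64.
The fifth-highest RPN is 240 (G).

240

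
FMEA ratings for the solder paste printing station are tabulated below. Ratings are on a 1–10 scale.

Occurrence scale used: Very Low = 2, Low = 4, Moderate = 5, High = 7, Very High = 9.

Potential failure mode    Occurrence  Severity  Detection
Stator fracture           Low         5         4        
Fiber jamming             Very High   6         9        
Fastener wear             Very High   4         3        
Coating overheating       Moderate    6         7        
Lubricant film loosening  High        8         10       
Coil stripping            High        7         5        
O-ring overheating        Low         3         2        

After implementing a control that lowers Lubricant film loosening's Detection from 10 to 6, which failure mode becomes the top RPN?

Fiber jamming

RPN = Severity × Occurrence × Detection:
  Stator fracture: 5 × 4 × 4 = 80
  Fiber jamming: 6 × 9 × 9 = 486
  Fastener wear: 4 × 9 × 3 = 108
  Coating overheating: 6 × 5 × 7 = 210
  Lubricant film loosening: 8 × 7 × 10 = 560
  Coil stripping: 7 × 7 × 5 = 245
  O-ring overheating: 3 × 4 × 2 = 24
After action: Lubricant film loosening → 8 × 7 × 6 = 336.
Revised RPNs: Fiber jamming=486, Lubricant film loosening=336, Coil stripping=245, Coating overheating=210, Fastener wear=108, Stator fracture=80, O-ring overheating=24.
Highest is now Fiber jamming (486).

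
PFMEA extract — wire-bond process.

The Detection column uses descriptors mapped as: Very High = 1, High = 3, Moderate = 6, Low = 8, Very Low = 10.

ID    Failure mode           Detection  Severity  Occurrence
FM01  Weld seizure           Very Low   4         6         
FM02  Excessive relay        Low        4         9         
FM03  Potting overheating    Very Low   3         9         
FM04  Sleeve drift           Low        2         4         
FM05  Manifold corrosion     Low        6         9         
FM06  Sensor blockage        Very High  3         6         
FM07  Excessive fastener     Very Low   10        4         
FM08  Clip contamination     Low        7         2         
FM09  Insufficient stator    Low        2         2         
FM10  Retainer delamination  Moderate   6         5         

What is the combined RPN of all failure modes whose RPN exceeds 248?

RPN = Severity × Occurrence × Detection:
  FM01: 4 × 6 × 10 = 240
  FM02: 4 × 9 × 8 = 288
  FM03: 3 × 9 × 10 = 270
  FM04: 2 × 4 × 8 = 64
  FM05: 6 × 9 × 8 = 432
  FM06: 3 × 6 × 1 = 18
  FM07: 10 × 4 × 10 = 400
  FM08: 7 × 2 × 8 = 112
  FM09: 2 × 2 × 8 = 32
  FM10: 6 × 5 × 6 = 180
RPN > 248: FM02 (288), FM03 (270), FM05 (432), FM07 (400).
Sum: 288 + 270 + 432 + 400 = 1390.

1390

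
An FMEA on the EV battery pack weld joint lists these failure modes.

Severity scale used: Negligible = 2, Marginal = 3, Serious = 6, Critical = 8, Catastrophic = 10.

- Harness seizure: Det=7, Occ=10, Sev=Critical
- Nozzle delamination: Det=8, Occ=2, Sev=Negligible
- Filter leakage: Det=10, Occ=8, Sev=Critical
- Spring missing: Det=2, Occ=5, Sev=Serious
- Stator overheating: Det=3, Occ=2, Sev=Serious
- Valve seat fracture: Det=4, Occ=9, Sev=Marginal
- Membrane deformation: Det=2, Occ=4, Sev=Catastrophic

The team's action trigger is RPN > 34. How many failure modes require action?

RPN = Severity × Occurrence × Detection:
  Harness seizure: 8 × 10 × 7 = 560
  Nozzle delamination: 2 × 2 × 8 = 32
  Filter leakage: 8 × 8 × 10 = 640
  Spring missing: 6 × 5 × 2 = 60
  Stator overheating: 6 × 2 × 3 = 36
  Valve seat fracture: 3 × 9 × 4 = 108
  Membrane deformation: 10 × 4 × 2 = 80
Modes with RPN > 34: Harness seizure (560), Filter leakage (640), Spring missing (60), Stator overheating (36), Valve seat fracture (108), Membrane deformation (80) → 6.

6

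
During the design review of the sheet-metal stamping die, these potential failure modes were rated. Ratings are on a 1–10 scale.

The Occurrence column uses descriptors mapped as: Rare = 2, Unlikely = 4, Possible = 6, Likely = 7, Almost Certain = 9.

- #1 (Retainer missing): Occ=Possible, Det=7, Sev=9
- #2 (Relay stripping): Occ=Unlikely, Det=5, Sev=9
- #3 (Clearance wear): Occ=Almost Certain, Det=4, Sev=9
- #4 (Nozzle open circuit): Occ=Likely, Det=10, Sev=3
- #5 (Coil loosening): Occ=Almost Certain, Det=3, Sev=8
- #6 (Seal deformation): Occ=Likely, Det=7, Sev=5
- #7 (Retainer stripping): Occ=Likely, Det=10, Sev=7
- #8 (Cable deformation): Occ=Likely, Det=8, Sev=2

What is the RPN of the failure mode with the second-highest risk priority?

378

RPN = Severity × Occurrence × Detection:
  #1: 9 × 6 × 7 = 378
  #2: 9 × 4 × 5 = 180
  #3: 9 × 9 × 4 = 324
  #4: 3 × 7 × 10 = 210
  #5: 8 × 9 × 3 = 216
  #6: 5 × 7 × 7 = 245
  #7: 7 × 7 × 10 = 490
  #8: 2 × 7 × 8 = 112
Sorted descending: 490, 378, 324, 245, 216, 210, 180, 112.
The second-highest RPN is 378 (#1).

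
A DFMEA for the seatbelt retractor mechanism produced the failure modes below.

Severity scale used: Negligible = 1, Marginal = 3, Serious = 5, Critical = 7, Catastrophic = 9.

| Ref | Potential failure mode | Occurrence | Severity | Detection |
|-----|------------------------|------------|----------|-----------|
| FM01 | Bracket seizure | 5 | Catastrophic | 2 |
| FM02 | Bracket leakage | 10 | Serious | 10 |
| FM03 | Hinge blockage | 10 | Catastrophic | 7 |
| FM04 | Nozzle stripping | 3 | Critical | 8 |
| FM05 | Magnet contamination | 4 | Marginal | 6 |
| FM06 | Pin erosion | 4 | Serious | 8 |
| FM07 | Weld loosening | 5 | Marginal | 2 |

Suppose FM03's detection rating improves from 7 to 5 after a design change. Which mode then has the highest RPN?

RPN = Severity × Occurrence × Detection:
  FM01: 9 × 5 × 2 = 90
  FM02: 5 × 10 × 10 = 500
  FM03: 9 × 10 × 7 = 630
  FM04: 7 × 3 × 8 = 168
  FM05: 3 × 4 × 6 = 72
  FM06: 5 × 4 × 8 = 160
  FM07: 3 × 5 × 2 = 30
After action: FM03 → 9 × 10 × 5 = 450.
Revised RPNs: FM02=500, FM03=450, FM04=168, FM06=160, FM01=90, FM05=72, FM07=30.
Highest is now FM02 (500).

FM02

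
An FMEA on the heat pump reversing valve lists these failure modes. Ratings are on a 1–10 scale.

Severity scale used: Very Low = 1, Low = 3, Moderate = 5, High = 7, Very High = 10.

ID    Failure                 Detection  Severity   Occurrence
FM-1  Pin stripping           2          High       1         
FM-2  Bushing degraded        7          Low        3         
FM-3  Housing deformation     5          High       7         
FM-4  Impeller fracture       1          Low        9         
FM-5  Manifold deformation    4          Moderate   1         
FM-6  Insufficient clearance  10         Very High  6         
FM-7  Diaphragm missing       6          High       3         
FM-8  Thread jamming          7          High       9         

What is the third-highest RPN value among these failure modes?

245

RPN = Severity × Occurrence × Detection:
  FM-1: 7 × 1 × 2 = 14
  FM-2: 3 × 3 × 7 = 63
  FM-3: 7 × 7 × 5 = 245
  FM-4: 3 × 9 × 1 = 27
  FM-5: 5 × 1 × 4 = 20
  FM-6: 10 × 6 × 10 = 600
  FM-7: 7 × 3 × 6 = 126
  FM-8: 7 × 9 × 7 = 441
Sorted descending: 600, 441, 245, 126, 63, 27, 20, 14.
The third-highest RPN is 245 (FM-3).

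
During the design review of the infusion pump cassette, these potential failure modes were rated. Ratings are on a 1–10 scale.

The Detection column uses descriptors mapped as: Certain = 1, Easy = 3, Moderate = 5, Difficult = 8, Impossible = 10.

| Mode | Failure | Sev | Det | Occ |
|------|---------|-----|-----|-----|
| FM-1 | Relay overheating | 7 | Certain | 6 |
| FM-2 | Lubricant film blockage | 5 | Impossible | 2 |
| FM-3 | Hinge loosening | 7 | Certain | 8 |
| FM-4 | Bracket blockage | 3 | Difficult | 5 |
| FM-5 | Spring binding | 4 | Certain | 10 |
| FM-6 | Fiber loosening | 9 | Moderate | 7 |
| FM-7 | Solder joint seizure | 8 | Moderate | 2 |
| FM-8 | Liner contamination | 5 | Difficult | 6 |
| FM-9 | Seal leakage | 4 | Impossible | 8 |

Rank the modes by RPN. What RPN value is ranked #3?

RPN = Severity × Occurrence × Detection:
  FM-1: 7 × 6 × 1 = 42
  FM-2: 5 × 2 × 10 = 100
  FM-3: 7 × 8 × 1 = 56
  FM-4: 3 × 5 × 8 = 120
  FM-5: 4 × 10 × 1 = 40
  FM-6: 9 × 7 × 5 = 315
  FM-7: 8 × 2 × 5 = 80
  FM-8: 5 × 6 × 8 = 240
  FM-9: 4 × 8 × 10 = 320
Sorted descending: 320, 315, 240, 120, 100, 80, 56, 42, 40.
The third-highest RPN is 240 (FM-8).

240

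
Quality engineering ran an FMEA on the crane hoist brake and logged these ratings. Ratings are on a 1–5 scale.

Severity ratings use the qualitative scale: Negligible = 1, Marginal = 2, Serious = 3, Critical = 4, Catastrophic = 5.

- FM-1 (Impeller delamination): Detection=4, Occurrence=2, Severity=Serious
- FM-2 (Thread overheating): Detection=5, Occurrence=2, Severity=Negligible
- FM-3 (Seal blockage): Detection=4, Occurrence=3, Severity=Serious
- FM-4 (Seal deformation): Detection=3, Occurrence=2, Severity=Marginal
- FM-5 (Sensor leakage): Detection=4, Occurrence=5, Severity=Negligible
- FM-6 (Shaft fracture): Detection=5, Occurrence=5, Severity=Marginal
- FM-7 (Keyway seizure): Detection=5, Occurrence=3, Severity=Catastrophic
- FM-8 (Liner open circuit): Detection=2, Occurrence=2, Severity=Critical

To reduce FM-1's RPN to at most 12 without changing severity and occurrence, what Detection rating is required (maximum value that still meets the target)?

2

FM-1: S=3, O=2, D=4 → current RPN = 24.
Fixed product = 6. Need 6 × D ≤ 12, so D ≤ 12/6 = 2.00.
Maximum integer Detection rating = 2 (gives RPN 12; D=3 would give 18 > 12).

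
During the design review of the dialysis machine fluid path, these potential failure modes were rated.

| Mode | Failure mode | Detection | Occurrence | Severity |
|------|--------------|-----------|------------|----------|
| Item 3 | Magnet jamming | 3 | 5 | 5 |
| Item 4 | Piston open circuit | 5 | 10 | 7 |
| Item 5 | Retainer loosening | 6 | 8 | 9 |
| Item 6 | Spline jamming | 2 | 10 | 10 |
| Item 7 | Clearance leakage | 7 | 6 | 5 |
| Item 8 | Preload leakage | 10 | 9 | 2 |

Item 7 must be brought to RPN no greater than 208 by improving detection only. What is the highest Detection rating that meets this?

Item 7: S=5, O=6, D=7 → current RPN = 210.
Fixed product = 30. Need 30 × D ≤ 208, so D ≤ 208/30 = 6.93.
Maximum integer Detection rating = 6 (gives RPN 180; D=7 would give 210 > 208).

6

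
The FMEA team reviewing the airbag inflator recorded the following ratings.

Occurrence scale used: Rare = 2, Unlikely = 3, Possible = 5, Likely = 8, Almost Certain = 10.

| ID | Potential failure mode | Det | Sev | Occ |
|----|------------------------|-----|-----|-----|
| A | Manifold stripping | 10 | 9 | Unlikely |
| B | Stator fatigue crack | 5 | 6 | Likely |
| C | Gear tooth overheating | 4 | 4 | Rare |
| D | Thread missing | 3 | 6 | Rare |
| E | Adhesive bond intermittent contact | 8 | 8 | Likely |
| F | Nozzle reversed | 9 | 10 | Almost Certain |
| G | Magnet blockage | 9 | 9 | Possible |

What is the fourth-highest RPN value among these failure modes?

270

RPN = Severity × Occurrence × Detection:
  A: 9 × 3 × 10 = 270
  B: 6 × 8 × 5 = 240
  C: 4 × 2 × 4 = 32
  D: 6 × 2 × 3 = 36
  E: 8 × 8 × 8 = 512
  F: 10 × 10 × 9 = 900
  G: 9 × 5 × 9 = 405
Sorted descending: 900, 512, 405, 270, 240, 36, 32.
The fourth-highest RPN is 270 (A).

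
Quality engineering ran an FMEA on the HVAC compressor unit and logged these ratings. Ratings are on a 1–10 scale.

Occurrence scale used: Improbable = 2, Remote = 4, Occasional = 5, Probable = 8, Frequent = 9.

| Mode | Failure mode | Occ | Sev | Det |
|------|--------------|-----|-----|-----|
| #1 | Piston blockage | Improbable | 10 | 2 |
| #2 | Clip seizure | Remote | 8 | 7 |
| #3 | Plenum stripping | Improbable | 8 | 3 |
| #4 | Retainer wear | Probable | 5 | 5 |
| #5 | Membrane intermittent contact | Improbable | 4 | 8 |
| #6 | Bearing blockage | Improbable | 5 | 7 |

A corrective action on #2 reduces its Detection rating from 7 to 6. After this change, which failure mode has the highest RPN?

#4

RPN = Severity × Occurrence × Detection:
  #1: 10 × 2 × 2 = 40
  #2: 8 × 4 × 7 = 224
  #3: 8 × 2 × 3 = 48
  #4: 5 × 8 × 5 = 200
  #5: 4 × 2 × 8 = 64
  #6: 5 × 2 × 7 = 70
After action: #2 → 8 × 4 × 6 = 192.
Revised RPNs: #4=200, #2=192, #6=70, #5=64, #3=48, #1=40.
Highest is now #4 (200).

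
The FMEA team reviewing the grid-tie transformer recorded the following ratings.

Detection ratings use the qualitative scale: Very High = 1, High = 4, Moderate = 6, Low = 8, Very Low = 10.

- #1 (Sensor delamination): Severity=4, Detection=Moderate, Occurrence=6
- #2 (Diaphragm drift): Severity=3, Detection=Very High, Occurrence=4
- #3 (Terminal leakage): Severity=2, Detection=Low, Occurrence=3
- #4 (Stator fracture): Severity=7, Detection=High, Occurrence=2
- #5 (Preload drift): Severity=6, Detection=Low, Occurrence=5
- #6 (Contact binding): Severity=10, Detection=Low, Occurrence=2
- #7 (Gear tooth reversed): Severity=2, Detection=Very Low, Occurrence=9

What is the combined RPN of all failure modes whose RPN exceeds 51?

RPN = Severity × Occurrence × Detection:
  #1: 4 × 6 × 6 = 144
  #2: 3 × 4 × 1 = 12
  #3: 2 × 3 × 8 = 48
  #4: 7 × 2 × 4 = 56
  #5: 6 × 5 × 8 = 240
  #6: 10 × 2 × 8 = 160
  #7: 2 × 9 × 10 = 180
RPN > 51: #1 (144), #4 (56), #5 (240), #6 (160), #7 (180).
Sum: 144 + 56 + 240 + 160 + 180 = 780.

780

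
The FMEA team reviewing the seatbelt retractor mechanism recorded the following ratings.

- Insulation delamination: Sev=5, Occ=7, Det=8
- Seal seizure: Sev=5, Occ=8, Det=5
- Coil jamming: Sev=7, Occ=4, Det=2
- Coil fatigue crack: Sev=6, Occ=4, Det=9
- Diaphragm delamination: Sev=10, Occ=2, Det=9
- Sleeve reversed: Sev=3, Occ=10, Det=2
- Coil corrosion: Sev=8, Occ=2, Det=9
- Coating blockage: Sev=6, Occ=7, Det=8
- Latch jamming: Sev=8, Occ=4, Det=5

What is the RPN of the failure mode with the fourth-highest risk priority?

200

RPN = Severity × Occurrence × Detection:
  Insulation delamination: 5 × 7 × 8 = 280
  Seal seizure: 5 × 8 × 5 = 200
  Coil jamming: 7 × 4 × 2 = 56
  Coil fatigue crack: 6 × 4 × 9 = 216
  Diaphragm delamination: 10 × 2 × 9 = 180
  Sleeve reversed: 3 × 10 × 2 = 60
  Coil corrosion: 8 × 2 × 9 = 144
  Coating blockage: 6 × 7 × 8 = 336
  Latch jamming: 8 × 4 × 5 = 160
Sorted descending: 336, 280, 216, 200, 180, 160, 144, 60, 56.
The fourth-highest RPN is 200 (Seal seizure).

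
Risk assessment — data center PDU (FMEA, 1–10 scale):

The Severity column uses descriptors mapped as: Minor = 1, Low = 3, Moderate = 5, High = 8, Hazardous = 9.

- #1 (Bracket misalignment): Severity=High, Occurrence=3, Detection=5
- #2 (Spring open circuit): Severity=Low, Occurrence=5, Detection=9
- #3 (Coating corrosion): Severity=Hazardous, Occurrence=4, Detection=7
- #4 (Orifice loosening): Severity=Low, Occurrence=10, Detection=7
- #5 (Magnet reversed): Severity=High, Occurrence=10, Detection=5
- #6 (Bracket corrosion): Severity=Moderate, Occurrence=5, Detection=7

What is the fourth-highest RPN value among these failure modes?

RPN = Severity × Occurrence × Detection:
  #1: 8 × 3 × 5 = 120
  #2: 3 × 5 × 9 = 135
  #3: 9 × 4 × 7 = 252
  #4: 3 × 10 × 7 = 210
  #5: 8 × 10 × 5 = 400
  #6: 5 × 5 × 7 = 175
Sorted descending: 400, 252, 210, 175, 135, 120.
The fourth-highest RPN is 175 (#6).

175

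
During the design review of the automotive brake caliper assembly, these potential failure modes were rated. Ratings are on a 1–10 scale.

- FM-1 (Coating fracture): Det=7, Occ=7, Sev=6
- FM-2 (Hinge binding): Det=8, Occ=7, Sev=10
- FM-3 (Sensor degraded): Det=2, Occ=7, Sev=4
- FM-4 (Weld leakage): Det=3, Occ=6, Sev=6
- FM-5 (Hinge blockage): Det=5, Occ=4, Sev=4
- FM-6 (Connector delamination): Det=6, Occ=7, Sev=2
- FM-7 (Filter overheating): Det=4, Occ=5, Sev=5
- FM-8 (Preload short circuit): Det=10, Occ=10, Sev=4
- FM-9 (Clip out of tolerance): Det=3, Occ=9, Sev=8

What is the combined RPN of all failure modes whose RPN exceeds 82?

1762

RPN = Severity × Occurrence × Detection:
  FM-1: 6 × 7 × 7 = 294
  FM-2: 10 × 7 × 8 = 560
  FM-3: 4 × 7 × 2 = 56
  FM-4: 6 × 6 × 3 = 108
  FM-5: 4 × 4 × 5 = 80
  FM-6: 2 × 7 × 6 = 84
  FM-7: 5 × 5 × 4 = 100
  FM-8: 4 × 10 × 10 = 400
  FM-9: 8 × 9 × 3 = 216
RPN > 82: FM-1 (294), FM-2 (560), FM-4 (108), FM-6 (84), FM-7 (100), FM-8 (400), FM-9 (216).
Sum: 294 + 560 + 108 + 84 + 100 + 400 + 216 = 1762.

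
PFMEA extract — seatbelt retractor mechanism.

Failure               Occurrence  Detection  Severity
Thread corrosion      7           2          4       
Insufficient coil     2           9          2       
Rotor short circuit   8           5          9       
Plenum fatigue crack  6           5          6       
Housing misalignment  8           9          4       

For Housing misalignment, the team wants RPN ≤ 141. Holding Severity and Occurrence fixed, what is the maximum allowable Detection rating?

Housing misalignment: S=4, O=8, D=9 → current RPN = 288.
Fixed product = 32. Need 32 × D ≤ 141, so D ≤ 141/32 = 4.41.
Maximum integer Detection rating = 4 (gives RPN 128; D=5 would give 160 > 141).

4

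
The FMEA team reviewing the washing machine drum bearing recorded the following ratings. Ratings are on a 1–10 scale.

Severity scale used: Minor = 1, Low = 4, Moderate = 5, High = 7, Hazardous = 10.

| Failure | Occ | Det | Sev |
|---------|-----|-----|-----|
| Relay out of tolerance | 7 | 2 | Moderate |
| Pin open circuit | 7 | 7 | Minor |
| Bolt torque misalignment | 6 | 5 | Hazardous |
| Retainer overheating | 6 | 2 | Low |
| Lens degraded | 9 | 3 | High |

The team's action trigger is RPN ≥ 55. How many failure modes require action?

3

RPN = Severity × Occurrence × Detection:
  Relay out of tolerance: 5 × 7 × 2 = 70
  Pin open circuit: 1 × 7 × 7 = 49
  Bolt torque misalignment: 10 × 6 × 5 = 300
  Retainer overheating: 4 × 6 × 2 = 48
  Lens degraded: 7 × 9 × 3 = 189
Modes with RPN ≥ 55: Relay out of tolerance (70), Bolt torque misalignment (300), Lens degraded (189) → 3.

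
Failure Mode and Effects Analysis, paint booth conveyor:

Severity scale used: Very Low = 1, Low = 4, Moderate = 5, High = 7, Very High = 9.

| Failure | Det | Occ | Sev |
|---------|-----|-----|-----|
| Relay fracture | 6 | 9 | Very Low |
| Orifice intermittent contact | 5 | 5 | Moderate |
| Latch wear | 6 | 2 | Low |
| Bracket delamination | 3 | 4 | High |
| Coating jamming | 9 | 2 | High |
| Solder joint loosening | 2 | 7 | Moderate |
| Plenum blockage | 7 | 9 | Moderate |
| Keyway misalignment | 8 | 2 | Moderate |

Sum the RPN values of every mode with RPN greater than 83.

650

RPN = Severity × Occurrence × Detection:
  Relay fracture: 1 × 9 × 6 = 54
  Orifice intermittent contact: 5 × 5 × 5 = 125
  Latch wear: 4 × 2 × 6 = 48
  Bracket delamination: 7 × 4 × 3 = 84
  Coating jamming: 7 × 2 × 9 = 126
  Solder joint loosening: 5 × 7 × 2 = 70
  Plenum blockage: 5 × 9 × 7 = 315
  Keyway misalignment: 5 × 2 × 8 = 80
RPN > 83: Orifice intermittent contact (125), Bracket delamination (84), Coating jamming (126), Plenum blockage (315).
Sum: 125 + 84 + 126 + 315 = 650.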